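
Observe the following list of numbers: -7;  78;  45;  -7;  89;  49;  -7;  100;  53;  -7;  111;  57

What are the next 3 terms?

-7, 122, 61

Taking every 3rd term gives 3 separate tracks.
Track A = -7, -7, -7, -7: the constant sequence -7.
Track B = 78, 89, 100, 111: arithmetic with common difference +11.
Track C = 45, 49, 53, 57: arithmetic, step +4.
Position 13 → track A, term 5 = -7.
Position 14 falls in track B as its term 5, giving 122.
Term 15 comes from track C (its 5th entry): 61.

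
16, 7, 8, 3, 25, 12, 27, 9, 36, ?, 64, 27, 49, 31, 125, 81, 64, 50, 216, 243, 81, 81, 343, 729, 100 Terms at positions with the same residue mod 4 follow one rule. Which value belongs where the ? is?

Split by position mod 4 into 4 tracks.
Track A: 16, 25, 36, 49, 64, 81, 100. Consecutive squares n² from n = 4.
Track B: 7, 12, ?, 31, 50, 81. Each term equals the sum of the previous two.
Track C: 8, 27, 64, 125, 216, 343. The cubes 2³, 3³, 4³, ….
Track D: 3, 9, 27, 81, 243, 729. Successive powers of 3.
So the missing entry in track B is 19.

19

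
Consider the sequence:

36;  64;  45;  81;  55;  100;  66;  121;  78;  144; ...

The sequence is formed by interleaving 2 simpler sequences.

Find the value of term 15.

Taking every 2nd term gives 2 separate tracks.
Subsequence A: 36, 45, 55, 66, 78 (triangular numbers n(n+1)/2 for n = 8, 9, …).
Subsequence B: 64, 81, 100, 121, 144 (consecutive squares n² from n = 8).
Position 15 falls in subsequence A as its term 8, giving 120.

120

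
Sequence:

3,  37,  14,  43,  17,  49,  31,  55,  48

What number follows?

Odd-indexed and even-indexed terms follow separate rules.
Stream A: 3, 14, 17, 31, 48 — Fibonacci-style (each term is the sum of the two before it).
Stream B: 37, 43, 49, 55 — arithmetic, step +6.
Position 10 falls in stream B as its term 5, giving 61.

61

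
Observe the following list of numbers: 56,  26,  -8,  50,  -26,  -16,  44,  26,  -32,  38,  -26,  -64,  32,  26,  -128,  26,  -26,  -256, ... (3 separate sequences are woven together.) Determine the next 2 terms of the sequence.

Split by position mod 3 into 3 tracks.
Track A = 56, 50, 44, 38, 32, 26: linear: a_n = 62 − 6·n.
Track B = 26, -26, 26, -26, 26, -26: the oscillation 26·(−1)^(n+1).
Track C = -8, -16, -32, -64, -128, -256: geometric with ratio 2.
Position 19 → track A, term 7 = 20.
Position 20 → track B, term 7 = 26.

20, 26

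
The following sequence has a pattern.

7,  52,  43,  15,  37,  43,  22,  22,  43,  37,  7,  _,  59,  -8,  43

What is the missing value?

43

Split by position mod 3 into 3 tracks.
Track A is 7, 15, 22, 37, 59, which is a Fibonacci-like recurrence a_n = a_{n-1} + a_{n-2}.
Track B is 52, 37, 22, 7, -8, which is linear: a_n = 67 − 15·n.
Track C is 43, 43, 43, ?, 43, which is constant 43.
Track C's pattern makes the blank 43.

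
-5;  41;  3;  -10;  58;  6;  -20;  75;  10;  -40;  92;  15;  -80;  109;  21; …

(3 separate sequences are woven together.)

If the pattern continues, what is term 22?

-640

The terms cycle through 3 interleaved subsequences.
Track A: -5, -10, -20, -40, -80 — geometric with ratio 2.
Track B: 41, 58, 75, 92, 109 — arithmetic with common difference +17.
Track C: 3, 6, 10, 15, 21 — triangular numbers starting at T_2.
The 22nd slot belongs to track A; its 8th term is -640.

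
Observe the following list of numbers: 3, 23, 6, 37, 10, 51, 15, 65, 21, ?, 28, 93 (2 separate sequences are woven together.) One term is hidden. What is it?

Positions 1, 3, 5, … form one subsequence and positions 2, 4, 6, … form another.
Stream A: 3, 6, 10, 15, 21, 28. Triangular numbers starting at T_2.
Stream B: 23, 37, 51, 65, ?, 93. Linear: a_n = 9 + 14·n.
So the missing entry in stream B is 79.

79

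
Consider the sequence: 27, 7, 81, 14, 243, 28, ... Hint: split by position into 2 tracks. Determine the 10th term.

Odd-indexed and even-indexed terms follow separate rules.
Subsequence A is 27, 81, 243, which is successive powers of 3.
Subsequence B is 7, 14, 28, which is a geometric progression (common ratio 2).
Term 10 comes from subsequence B (its 5th entry): 112.

112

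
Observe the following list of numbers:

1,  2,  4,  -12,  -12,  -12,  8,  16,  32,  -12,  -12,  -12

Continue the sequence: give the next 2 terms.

64, 128

The slot pattern repeats as AAABBB (period 6), so there are 2 interleaved tracks.
Stream A = 1, 2, 4, 8, 16, 32: successive powers of 2.
Stream B = -12, -12, -12, -12, -12, -12: constant -12.
Position 13 falls in stream A as its term 7, giving 64.
Position 14 falls in stream A as its term 8, giving 128.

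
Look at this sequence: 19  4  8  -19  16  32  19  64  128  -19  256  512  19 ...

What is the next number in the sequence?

1024

Reading positions in blocks of 3 reveals the pattern ABB — 2 tracks woven together.
Track A: 19, -19, 19, -19, 19. Alternating ±19.
Track B: 4, 8, 16, 32, 64, 128, 256, 512. Powers of 2.
Position 14 falls in track B as its term 9, giving 1024.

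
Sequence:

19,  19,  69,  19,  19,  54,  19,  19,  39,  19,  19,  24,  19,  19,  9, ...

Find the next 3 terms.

Reading positions in blocks of 3 reveals the pattern AAB — 2 tracks woven together.
Track A: 19, 19, 19, 19, 19, 19, 19, 19, 19, 19 (always 19).
Track B: 69, 54, 39, 24, 9 (linear: a_n = 84 − 15·n).
Term 16 comes from track A (its 11th entry): 19.
The 17th slot belongs to track A; its 12th term is 19.
Position 18 → track B, term 6 = -6.

19, 19, -6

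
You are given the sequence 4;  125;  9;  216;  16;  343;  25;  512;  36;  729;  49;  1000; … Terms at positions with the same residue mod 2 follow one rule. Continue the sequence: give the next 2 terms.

64, 1331

The terms cycle through 2 interleaved subsequences.
Subsequence A: 4, 9, 16, 25, 36, 49. Perfect squares starting at 2².
Subsequence B: 125, 216, 343, 512, 729, 1000. Consecutive cubes n³ from n = 5.
Term 13 comes from subsequence A (its 7th entry): 64.
The 14th slot belongs to subsequence B; its 7th term is 1331.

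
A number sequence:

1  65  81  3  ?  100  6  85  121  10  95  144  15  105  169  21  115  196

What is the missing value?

75

Split by position mod 3 into 3 tracks.
Track A: 1, 3, 6, 10, 15, 21 — the triangular numbers T_1, T_2, ….
Track B: 65, ?, 85, 95, 105, 115 — arithmetic with common difference +10.
Track C: 81, 100, 121, 144, 169, 196 — perfect squares starting at 9².
So the missing entry in track B is 75.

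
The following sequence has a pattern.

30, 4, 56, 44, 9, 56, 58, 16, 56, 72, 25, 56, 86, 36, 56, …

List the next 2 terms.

100, 49

Read the sequence 3 terms at a time; column i is its own pattern.
Subsequence A = 30, 44, 58, 72, 86: linear: a_n = 16 + 14·n.
Subsequence B = 4, 9, 16, 25, 36: consecutive squares n² from n = 2.
Subsequence C = 56, 56, 56, 56, 56: constant 56.
Position 16 falls in subsequence A as its term 6, giving 100.
The 17th slot belongs to subsequence B; its 6th term is 49.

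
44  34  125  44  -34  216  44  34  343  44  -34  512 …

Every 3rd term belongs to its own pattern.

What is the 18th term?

Split by position mod 3: positions 1, 4, 7, … form one track, and each other residue class forms its own.
Stream A = 44, 44, 44, 44: constant 44.
Stream B = 34, -34, 34, -34: the oscillation 34·(−1)^(n+1).
Stream C = 125, 216, 343, 512: the cubes 5³, 6³, 7³, ….
Position 18 falls in stream C as its term 6, giving 1000.

1000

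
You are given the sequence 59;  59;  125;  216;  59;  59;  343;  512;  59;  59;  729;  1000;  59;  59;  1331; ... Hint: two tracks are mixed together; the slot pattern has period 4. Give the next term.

Reading positions in blocks of 4 reveals the pattern AABB — 2 tracks woven together.
Track A = 59, 59, 59, 59, 59, 59, 59, 59: constant 59.
Track B = 125, 216, 343, 512, 729, 1000, 1331: perfect cubes starting at 5³.
The 16th slot belongs to track B; its 8th term is 1728.

1728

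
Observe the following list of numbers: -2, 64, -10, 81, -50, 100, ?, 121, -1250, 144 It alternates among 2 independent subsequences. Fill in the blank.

Split by position mod 2 into 2 tracks.
Track A: -2, -10, -50, ?, -1250 — a geometric progression (common ratio 5).
Track B: 64, 81, 100, 121, 144 — consecutive squares n² from n = 8.
Track A's pattern makes the blank -250.

-250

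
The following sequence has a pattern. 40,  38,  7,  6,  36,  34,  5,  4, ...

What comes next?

Reading positions in blocks of 4 reveals the pattern AABB — 2 tracks woven together.
Track A = 40, 38, 36, 34: subtracting 2 each time.
Track B = 7, 6, 5, 4: arithmetic, step −1.
Position 9 → track A, term 5 = 32.

32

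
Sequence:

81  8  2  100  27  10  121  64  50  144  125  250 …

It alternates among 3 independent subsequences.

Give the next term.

Split by position mod 3: positions 1, 4, 7, … form one track, and each other residue class forms its own.
Track A: 81, 100, 121, 144 (perfect squares starting at 9²).
Track B: 8, 27, 64, 125 (perfect cubes starting at 2³).
Track C: 2, 10, 50, 250 (a geometric progression (common ratio 5)).
The 13th slot belongs to track A; its 5th term is 169.

169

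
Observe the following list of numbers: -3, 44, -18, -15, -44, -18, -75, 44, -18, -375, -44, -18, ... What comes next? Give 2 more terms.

The terms cycle through 3 interleaved subsequences.
Track A = -3, -15, -75, -375: a geometric progression (common ratio 5).
Track B = 44, -44, 44, -44: the oscillation 44·(−1)^(n+1).
Track C = -18, -18, -18, -18: always -18.
Term 13 comes from track A (its 5th entry): -1875.
Term 14 comes from track B (its 5th entry): 44.

-1875, 44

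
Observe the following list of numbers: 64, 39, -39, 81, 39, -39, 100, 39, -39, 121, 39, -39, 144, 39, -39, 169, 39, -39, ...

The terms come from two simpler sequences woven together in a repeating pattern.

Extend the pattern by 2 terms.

196, 39

Positions follow the repeating pattern ABB; grouping by letter gives 2 tracks.
Track A is 64, 81, 100, 121, 144, 169, which is perfect squares starting at 8².
Track B is 39, -39, 39, -39, 39, -39, 39, -39, 39, -39, 39, -39, which is the oscillation 39·(−1)^(n+1).
Term 19 comes from track A (its 7th entry): 196.
Position 20 falls in track B as its term 13, giving 39.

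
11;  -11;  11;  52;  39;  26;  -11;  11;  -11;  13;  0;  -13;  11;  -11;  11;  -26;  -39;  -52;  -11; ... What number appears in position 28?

Reading positions in blocks of 6 reveals the pattern AAABBB — 2 tracks woven together.
Track A = 11, -11, 11, -11, 11, -11, 11, -11, 11, -11: the oscillation 11·(−1)^(n+1).
Track B = 52, 39, 26, 13, 0, -13, -26, -39, -52: linear: a_n = 65 − 13·n.
Position 28 → track B, term 13 = -104.

-104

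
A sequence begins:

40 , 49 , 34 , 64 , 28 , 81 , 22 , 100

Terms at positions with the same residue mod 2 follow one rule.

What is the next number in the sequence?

Taking every 2nd term gives 2 separate tracks.
Stream A is 40, 34, 28, 22, which is linear: a_n = 46 − 6·n.
Stream B is 49, 64, 81, 100, which is perfect squares starting at 7².
Position 9 falls in stream A as its term 5, giving 16.

16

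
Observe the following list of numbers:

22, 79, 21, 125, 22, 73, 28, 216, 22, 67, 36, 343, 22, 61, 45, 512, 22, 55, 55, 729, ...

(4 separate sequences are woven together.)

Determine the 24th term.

Split by position mod 4 into 4 tracks.
Track A = 22, 22, 22, 22, 22: always 22.
Track B = 79, 73, 67, 61, 55: arithmetic with common difference −6.
Track C = 21, 28, 36, 45, 55: triangular numbers starting at T_6.
Track D = 125, 216, 343, 512, 729: consecutive cubes n³ from n = 5.
Position 24 falls in track D as its term 6, giving 1000.

1000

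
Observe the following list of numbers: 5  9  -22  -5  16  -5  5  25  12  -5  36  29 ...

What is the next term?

5

Split by position mod 3 into 3 tracks.
Track A: 5, -5, 5, -5 — alternating ±5.
Track B: 9, 16, 25, 36 — consecutive squares n² from n = 3.
Track C: -22, -5, 12, 29 — arithmetic with common difference +17.
The 13th slot belongs to track A; its 5th term is 5.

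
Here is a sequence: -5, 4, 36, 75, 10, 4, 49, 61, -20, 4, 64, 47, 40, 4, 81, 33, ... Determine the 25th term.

The terms cycle through 4 interleaved subsequences.
Track A: -5, 10, -20, 40 — multiplying by -2 each time.
Track B: 4, 4, 4, 4 — constant 4.
Track C: 36, 49, 64, 81 — consecutive squares n² from n = 6.
Track D: 75, 61, 47, 33 — arithmetic with common difference −14.
Term 25 comes from track A (its 7th entry): -320.

-320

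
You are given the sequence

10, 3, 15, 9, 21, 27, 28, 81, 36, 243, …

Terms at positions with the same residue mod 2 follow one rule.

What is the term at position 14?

The terms cycle through 2 interleaved subsequences.
Track A: 10, 15, 21, 28, 36. Triangular numbers starting at T_4.
Track B: 3, 9, 27, 81, 243. Multiplying by 3 each time.
The 14th slot belongs to track B; its 7th term is 2187.

2187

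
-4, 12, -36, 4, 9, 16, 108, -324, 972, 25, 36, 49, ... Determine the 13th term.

-2916

Reading positions in blocks of 6 reveals the pattern AAABBB — 2 tracks woven together.
Track A: -4, 12, -36, 108, -324, 972 — geometric with ratio -3.
Track B: 4, 9, 16, 25, 36, 49 — the squares 2², 3², 4², ….
Position 13 → track A, term 7 = -2916.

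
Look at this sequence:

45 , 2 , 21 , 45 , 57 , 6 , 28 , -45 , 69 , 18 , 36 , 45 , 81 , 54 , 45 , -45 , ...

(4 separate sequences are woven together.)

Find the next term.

93

Split by position mod 4: positions 1, 5, 9, … form one track, and each other residue class forms its own.
Stream A = 45, 57, 69, 81: linear: a_n = 33 + 12·n.
Stream B = 2, 6, 18, 54: geometric, ×3 each step.
Stream C = 21, 28, 36, 45: the triangular numbers T_6, T_7, ….
Stream D = 45, -45, 45, -45: the oscillation 45·(−1)^(n+1).
Term 17 comes from stream A (its 5th entry): 93.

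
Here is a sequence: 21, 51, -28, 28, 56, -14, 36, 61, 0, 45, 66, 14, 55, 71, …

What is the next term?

28

Split by position mod 3: positions 1, 4, 7, … form one track, and each other residue class forms its own.
Subsequence A = 21, 28, 36, 45, 55: the triangular numbers T_6, T_7, ….
Subsequence B = 51, 56, 61, 66, 71: arithmetic with common difference +5.
Subsequence C = -28, -14, 0, 14: arithmetic, step +14.
Position 15 → subsequence C, term 5 = 28.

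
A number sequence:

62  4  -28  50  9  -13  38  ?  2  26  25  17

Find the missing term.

16

The terms cycle through 3 interleaved subsequences.
Track A: 62, 50, 38, 26 (arithmetic with common difference −12).
Track B: 4, 9, ?, 25 (consecutive squares n² from n = 2).
Track C: -28, -13, 2, 17 (linear: a_n = -43 + 15·n).
Filling track B at index 3 by its rule yields 16.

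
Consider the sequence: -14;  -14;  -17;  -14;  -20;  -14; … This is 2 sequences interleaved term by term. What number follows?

-23

Taking every 2nd term gives 2 separate tracks.
Stream A is -14, -17, -20, which is linear: a_n = -11 − 3·n.
Stream B is -14, -14, -14, which is constant -14.
Position 7 falls in stream A as its term 4, giving -23.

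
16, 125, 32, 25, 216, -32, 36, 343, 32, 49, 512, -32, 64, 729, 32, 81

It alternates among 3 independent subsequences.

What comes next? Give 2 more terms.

1000, -32

Split by position mod 3: positions 1, 4, 7, … form one track, and each other residue class forms its own.
Subsequence A: 16, 25, 36, 49, 64, 81. The squares 4², 5², 6², ….
Subsequence B: 125, 216, 343, 512, 729. Consecutive cubes n³ from n = 5.
Subsequence C: 32, -32, 32, -32, 32. Alternating ±32.
The 17th slot belongs to subsequence B; its 6th term is 1000.
Position 18 → subsequence C, term 6 = -32.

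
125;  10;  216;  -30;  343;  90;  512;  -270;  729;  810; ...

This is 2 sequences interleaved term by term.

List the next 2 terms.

1000, -2430

Taking every 2nd term gives 2 separate tracks.
Track A: 125, 216, 343, 512, 729. Consecutive cubes n³ from n = 5.
Track B: 10, -30, 90, -270, 810. Geometric with ratio -3.
The 11th slot belongs to track A; its 6th term is 1000.
The 12th slot belongs to track B; its 6th term is -2430.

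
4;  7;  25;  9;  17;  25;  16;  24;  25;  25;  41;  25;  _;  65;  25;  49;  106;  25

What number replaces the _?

36

The terms cycle through 3 interleaved subsequences.
Stream A: 4, 9, 16, 25, ?, 49 — consecutive squares n² from n = 2.
Stream B: 7, 17, 24, 41, 65, 106 — each term equals the sum of the previous two.
Stream C: 25, 25, 25, 25, 25, 25 — constant 25.
Stream A's pattern makes the blank 36.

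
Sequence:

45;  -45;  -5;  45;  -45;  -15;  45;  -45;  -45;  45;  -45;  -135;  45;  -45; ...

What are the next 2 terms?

-405, 45

Positions follow the repeating pattern AAB; grouping by letter gives 2 tracks.
Track A = 45, -45, 45, -45, 45, -45, 45, -45, 45, -45: alternating ±45.
Track B = -5, -15, -45, -135: geometric, ×3 each step.
Position 15 → track B, term 5 = -405.
Position 16 falls in track A as its term 11, giving 45.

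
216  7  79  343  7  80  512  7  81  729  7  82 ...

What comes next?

1000

Taking every 3rd term gives 3 separate tracks.
Track A = 216, 343, 512, 729: the cubes 6³, 7³, 8³, ….
Track B = 7, 7, 7, 7: constant 7.
Track C = 79, 80, 81, 82: linear: a_n = 78 + n.
Position 13 falls in track A as its term 5, giving 1000.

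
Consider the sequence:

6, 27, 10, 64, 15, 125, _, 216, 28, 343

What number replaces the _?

21

The terms cycle through 2 interleaved subsequences.
Subsequence A: 6, 10, 15, ?, 28. Triangular numbers starting at T_3.
Subsequence B: 27, 64, 125, 216, 343. Perfect cubes starting at 3³.
Subsequence A's pattern makes the blank 21.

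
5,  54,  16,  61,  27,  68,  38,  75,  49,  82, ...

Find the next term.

60

The terms cycle through 2 interleaved subsequences.
Stream A: 5, 16, 27, 38, 49. Adding 11 each time.
Stream B: 54, 61, 68, 75, 82. Linear: a_n = 47 + 7·n.
Position 11 → stream A, term 6 = 60.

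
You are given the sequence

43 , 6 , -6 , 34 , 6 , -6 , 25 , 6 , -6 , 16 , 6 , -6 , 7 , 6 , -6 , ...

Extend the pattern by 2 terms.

-2, 6

The slot pattern repeats as ABB (period 3), so there are 2 interleaved tracks.
Subsequence A is 43, 34, 25, 16, 7, which is arithmetic with common difference −9.
Subsequence B is 6, -6, 6, -6, 6, -6, 6, -6, 6, -6, which is oscillating between 6 and -6.
Position 16 falls in subsequence A as its term 6, giving -2.
The 17th slot belongs to subsequence B; its 11th term is 6.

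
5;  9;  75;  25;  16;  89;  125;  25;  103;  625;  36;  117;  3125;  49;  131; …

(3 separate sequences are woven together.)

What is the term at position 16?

15625

Split by position mod 3: positions 1, 4, 7, … form one track, and each other residue class forms its own.
Subsequence A: 5, 25, 125, 625, 3125 — powers of 5.
Subsequence B: 9, 16, 25, 36, 49 — consecutive squares n² from n = 3.
Subsequence C: 75, 89, 103, 117, 131 — arithmetic with common difference +14.
Position 16 → subsequence A, term 6 = 15625.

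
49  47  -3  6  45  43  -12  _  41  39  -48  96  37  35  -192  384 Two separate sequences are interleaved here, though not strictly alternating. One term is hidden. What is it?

Positions follow the repeating pattern AABB; grouping by letter gives 2 tracks.
Subsequence A: 49, 47, 45, 43, 41, 39, 37, 35. Arithmetic with common difference −2.
Subsequence B: -3, 6, -12, ?, -48, 96, -192, 384. Multiplying by -2 each time.
So the missing entry in subsequence B is 24.

24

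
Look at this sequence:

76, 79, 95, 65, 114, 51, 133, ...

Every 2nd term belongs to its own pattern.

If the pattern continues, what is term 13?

190

The terms cycle through 2 interleaved subsequences.
Stream A: 76, 95, 114, 133 (arithmetic, step +19).
Stream B: 79, 65, 51 (linear: a_n = 93 − 14·n).
The 13th slot belongs to stream A; its 7th term is 190.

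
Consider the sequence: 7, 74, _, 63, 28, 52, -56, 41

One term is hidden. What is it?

-14

The terms cycle through 2 interleaved subsequences.
Stream A: 7, ?, 28, -56. Multiplying by -2 each time.
Stream B: 74, 63, 52, 41. Linear: a_n = 85 − 11·n.
The gap is stream A's term 2; the rule gives -14.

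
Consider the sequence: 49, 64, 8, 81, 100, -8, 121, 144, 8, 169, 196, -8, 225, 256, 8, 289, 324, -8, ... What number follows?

361

The slot pattern repeats as AAB (period 3), so there are 2 interleaved tracks.
Subsequence A is 49, 64, 81, 100, 121, 144, 169, 196, 225, 256, 289, 324, which is consecutive squares n² from n = 7.
Subsequence B is 8, -8, 8, -8, 8, -8, which is alternating ±8.
Position 19 → subsequence A, term 13 = 361.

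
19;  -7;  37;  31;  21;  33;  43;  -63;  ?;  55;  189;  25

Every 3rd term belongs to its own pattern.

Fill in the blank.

Split by position mod 3: positions 1, 4, 7, … form one track, and each other residue class forms its own.
Subsequence A: 19, 31, 43, 55 (adding 12 each time).
Subsequence B: -7, 21, -63, 189 (geometric, ×-3 each step).
Subsequence C: 37, 33, ?, 25 (linear: a_n = 41 − 4·n).
So the missing entry in subsequence C is 29.

29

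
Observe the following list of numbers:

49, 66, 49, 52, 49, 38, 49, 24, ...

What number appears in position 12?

-4

Taking every 2nd term gives 2 separate tracks.
Subsequence A is 49, 49, 49, 49, which is always 49.
Subsequence B is 66, 52, 38, 24, which is linear: a_n = 80 − 14·n.
The 12th slot belongs to subsequence B; its 6th term is -4.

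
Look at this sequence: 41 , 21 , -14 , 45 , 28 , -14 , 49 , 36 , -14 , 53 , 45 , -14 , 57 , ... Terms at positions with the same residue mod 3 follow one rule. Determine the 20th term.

Taking every 3rd term gives 3 separate tracks.
Track A: 41, 45, 49, 53, 57 — adding 4 each time.
Track B: 21, 28, 36, 45 — triangular numbers starting at T_6.
Track C: -14, -14, -14, -14 — constant -14.
Term 20 comes from track B (its 7th entry): 78.

78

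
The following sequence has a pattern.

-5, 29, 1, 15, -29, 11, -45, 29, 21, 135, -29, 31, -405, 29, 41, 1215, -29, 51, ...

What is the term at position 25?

Taking every 3rd term gives 3 separate tracks.
Track A is -5, 15, -45, 135, -405, 1215, which is a geometric progression (common ratio -3).
Track B is 29, -29, 29, -29, 29, -29, which is alternating ±29.
Track C is 1, 11, 21, 31, 41, 51, which is arithmetic with common difference +10.
The 25th slot belongs to track A; its 9th term is -32805.

-32805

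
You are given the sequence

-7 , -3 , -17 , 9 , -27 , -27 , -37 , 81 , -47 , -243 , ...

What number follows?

Taking every 2nd term gives 2 separate tracks.
Track A = -7, -17, -27, -37, -47: linear: a_n = 3 − 10·n.
Track B = -3, 9, -27, 81, -243: geometric with ratio -3.
The 11th slot belongs to track A; its 6th term is -57.

-57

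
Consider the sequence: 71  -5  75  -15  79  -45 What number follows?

83

Positions 1, 3, 5, … form one subsequence and positions 2, 4, 6, … form another.
Track A: 71, 75, 79. Arithmetic, step +4.
Track B: -5, -15, -45. Geometric with ratio 3.
Position 7 falls in track A as its term 4, giving 83.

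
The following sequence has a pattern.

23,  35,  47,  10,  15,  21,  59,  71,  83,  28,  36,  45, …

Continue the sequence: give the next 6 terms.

95, 107, 119, 55, 66, 78

Reading positions in blocks of 6 reveals the pattern AAABBB — 2 tracks woven together.
Track A is 23, 35, 47, 59, 71, 83, which is arithmetic, step +12.
Track B is 10, 15, 21, 28, 36, 45, which is triangular numbers starting at T_4.
Term 13 comes from track A (its 7th entry): 95.
Position 14 → track A, term 8 = 107.
Position 15 falls in track A as its term 9, giving 119.
Position 16 falls in track B as its term 7, giving 55.
Position 17 → track B, term 8 = 66.
Position 18 falls in track B as its term 9, giving 78.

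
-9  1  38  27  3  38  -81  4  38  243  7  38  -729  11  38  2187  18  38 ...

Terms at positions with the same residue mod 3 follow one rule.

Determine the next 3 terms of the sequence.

-6561, 29, 38

Taking every 3rd term gives 3 separate tracks.
Track A: -9, 27, -81, 243, -729, 2187. A geometric progression (common ratio -3).
Track B: 1, 3, 4, 7, 11, 18. Fibonacci-style (each term is the sum of the two before it).
Track C: 38, 38, 38, 38, 38, 38. The constant sequence 38.
Position 19 falls in track A as its term 7, giving -6561.
Position 20 → track B, term 7 = 29.
Term 21 comes from track C (its 7th entry): 38.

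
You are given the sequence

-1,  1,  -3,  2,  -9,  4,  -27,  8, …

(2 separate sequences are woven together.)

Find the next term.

-81

Positions 1, 3, 5, … form one subsequence and positions 2, 4, 6, … form another.
Subsequence A: -1, -3, -9, -27. Multiplying by 3 each time.
Subsequence B: 1, 2, 4, 8. Powers of 2.
Position 9 → subsequence A, term 5 = -81.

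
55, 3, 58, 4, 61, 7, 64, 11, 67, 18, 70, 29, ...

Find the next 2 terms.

73, 47

The terms cycle through 2 interleaved subsequences.
Track A: 55, 58, 61, 64, 67, 70 — arithmetic, step +3.
Track B: 3, 4, 7, 11, 18, 29 — a Fibonacci-like recurrence a_n = a_{n-1} + a_{n-2}.
Position 13 → track A, term 7 = 73.
Term 14 comes from track B (its 7th entry): 47.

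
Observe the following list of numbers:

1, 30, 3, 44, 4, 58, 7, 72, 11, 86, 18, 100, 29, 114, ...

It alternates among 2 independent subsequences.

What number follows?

Positions 1, 3, 5, … form one subsequence and positions 2, 4, 6, … form another.
Stream A is 1, 3, 4, 7, 11, 18, 29, which is a Fibonacci-like recurrence a_n = a_{n-1} + a_{n-2}.
Stream B is 30, 44, 58, 72, 86, 100, 114, which is linear: a_n = 16 + 14·n.
Term 15 comes from stream A (its 8th entry): 47.

47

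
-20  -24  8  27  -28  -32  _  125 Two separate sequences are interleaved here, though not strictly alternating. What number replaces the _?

64

Positions follow the repeating pattern AABB; grouping by letter gives 2 tracks.
Stream A: -20, -24, -28, -32. Arithmetic, step −4.
Stream B: 8, 27, ?, 125. The cubes 2³, 3³, 4³, ….
Stream B's pattern makes the blank 64.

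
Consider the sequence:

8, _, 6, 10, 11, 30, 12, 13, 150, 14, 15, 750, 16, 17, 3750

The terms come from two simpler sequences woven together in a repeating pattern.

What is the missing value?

9

The slot pattern repeats as AAB (period 3), so there are 2 interleaved tracks.
Subsequence A = 8, ?, 10, 11, 12, 13, 14, 15, 16, 17: linear: a_n = 7 + n.
Subsequence B = 6, 30, 150, 750, 3750: multiplying by 5 each time.
The gap is subsequence A's term 2; the rule gives 9.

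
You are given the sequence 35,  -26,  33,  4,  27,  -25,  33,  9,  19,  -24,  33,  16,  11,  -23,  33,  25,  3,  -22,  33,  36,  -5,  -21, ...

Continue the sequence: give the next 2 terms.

33, 49

Taking every 4th term gives 4 separate tracks.
Track A = 35, 27, 19, 11, 3, -5: subtracting 8 each time.
Track B = -26, -25, -24, -23, -22, -21: linear: a_n = -27 + n.
Track C = 33, 33, 33, 33, 33: the constant sequence 33.
Track D = 4, 9, 16, 25, 36: the squares 2², 3², 4², ….
Position 23 falls in track C as its term 6, giving 33.
The 24th slot belongs to track D; its 6th term is 49.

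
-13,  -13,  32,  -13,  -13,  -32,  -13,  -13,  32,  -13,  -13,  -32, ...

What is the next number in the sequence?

Positions follow the repeating pattern AAB; grouping by letter gives 2 tracks.
Subsequence A is -13, -13, -13, -13, -13, -13, -13, -13, which is the constant sequence -13.
Subsequence B is 32, -32, 32, -32, which is alternating ±32.
Position 13 falls in subsequence A as its term 9, giving -13.

-13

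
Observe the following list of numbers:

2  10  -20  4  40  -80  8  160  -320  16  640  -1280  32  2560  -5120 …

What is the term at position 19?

Positions follow the repeating pattern ABB; grouping by letter gives 2 tracks.
Track A: 2, 4, 8, 16, 32. Powers 2^1, 2^2, 2^3, ….
Track B: 10, -20, 40, -80, 160, -320, 640, -1280, 2560, -5120. A geometric progression (common ratio -2).
Position 19 falls in track A as its term 7, giving 128.

128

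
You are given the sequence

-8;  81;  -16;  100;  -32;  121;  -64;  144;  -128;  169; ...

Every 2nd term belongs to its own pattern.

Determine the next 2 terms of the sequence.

-256, 196

The terms cycle through 2 interleaved subsequences.
Subsequence A: -8, -16, -32, -64, -128 — geometric, ×2 each step.
Subsequence B: 81, 100, 121, 144, 169 — the squares 9², 10², 11², ….
Term 11 comes from subsequence A (its 6th entry): -256.
Position 12 falls in subsequence B as its term 6, giving 196.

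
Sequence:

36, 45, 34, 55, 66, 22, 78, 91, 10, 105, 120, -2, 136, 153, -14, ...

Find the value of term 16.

171

Positions follow the repeating pattern AAB; grouping by letter gives 2 tracks.
Subsequence A is 36, 45, 55, 66, 78, 91, 105, 120, 136, 153, which is triangular numbers starting at T_8.
Subsequence B is 34, 22, 10, -2, -14, which is subtracting 12 each time.
Term 16 comes from subsequence A (its 11th entry): 171.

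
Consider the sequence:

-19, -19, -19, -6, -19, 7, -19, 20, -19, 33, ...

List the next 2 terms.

-19, 46

Split by position mod 2 into 2 tracks.
Stream A: -19, -19, -19, -19, -19 (the constant sequence -19).
Stream B: -19, -6, 7, 20, 33 (arithmetic, step +13).
The 11th slot belongs to stream A; its 6th term is -19.
The 12th slot belongs to stream B; its 6th term is 46.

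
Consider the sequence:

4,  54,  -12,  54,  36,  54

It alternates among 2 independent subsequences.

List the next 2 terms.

Split by position mod 2 into 2 tracks.
Track A: 4, -12, 36. Multiplying by -3 each time.
Track B: 54, 54, 54. The constant sequence 54.
Position 7 falls in track A as its term 4, giving -108.
Term 8 comes from track B (its 4th entry): 54.

-108, 54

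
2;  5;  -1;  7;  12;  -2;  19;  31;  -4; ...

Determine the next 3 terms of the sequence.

50, 81, -8

Positions follow the repeating pattern AAB; grouping by letter gives 2 tracks.
Track A: 2, 5, 7, 12, 19, 31 (a Fibonacci-like recurrence a_n = a_{n-1} + a_{n-2}).
Track B: -1, -2, -4 (a geometric progression (common ratio 2)).
Position 10 falls in track A as its term 7, giving 50.
The 11th slot belongs to track A; its 8th term is 81.
Term 12 comes from track B (its 4th entry): -8.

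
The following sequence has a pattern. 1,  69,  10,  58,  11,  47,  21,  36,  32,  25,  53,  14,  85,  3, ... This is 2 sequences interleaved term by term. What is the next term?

Odd-indexed and even-indexed terms follow separate rules.
Track A: 1, 10, 11, 21, 32, 53, 85. A Fibonacci-like recurrence a_n = a_{n-1} + a_{n-2}.
Track B: 69, 58, 47, 36, 25, 14, 3. Arithmetic with common difference −11.
Term 15 comes from track A (its 8th entry): 138.

138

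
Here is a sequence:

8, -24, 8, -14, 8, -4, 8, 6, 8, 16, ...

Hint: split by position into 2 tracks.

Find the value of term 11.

Odd-indexed and even-indexed terms follow separate rules.
Track A: 8, 8, 8, 8, 8 — constant 8.
Track B: -24, -14, -4, 6, 16 — linear: a_n = -34 + 10·n.
Term 11 comes from track A (its 6th entry): 8.

8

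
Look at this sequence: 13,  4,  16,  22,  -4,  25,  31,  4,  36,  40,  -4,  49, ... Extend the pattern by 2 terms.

Split by position mod 3: positions 1, 4, 7, … form one track, and each other residue class forms its own.
Track A is 13, 22, 31, 40, which is arithmetic with common difference +9.
Track B is 4, -4, 4, -4, which is the oscillation 4·(−1)^(n+1).
Track C is 16, 25, 36, 49, which is consecutive squares n² from n = 4.
The 13th slot belongs to track A; its 5th term is 49.
Position 14 falls in track B as its term 5, giving 4.

49, 4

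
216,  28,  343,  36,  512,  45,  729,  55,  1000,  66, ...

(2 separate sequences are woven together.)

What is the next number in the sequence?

Odd-indexed and even-indexed terms follow separate rules.
Subsequence A: 216, 343, 512, 729, 1000 — consecutive cubes n³ from n = 6.
Subsequence B: 28, 36, 45, 55, 66 — triangular numbers n(n+1)/2 for n = 7, 8, ….
The 11th slot belongs to subsequence A; its 6th term is 1331.

1331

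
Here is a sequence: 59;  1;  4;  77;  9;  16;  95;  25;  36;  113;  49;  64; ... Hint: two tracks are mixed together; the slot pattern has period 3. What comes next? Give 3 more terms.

131, 81, 100

Positions follow the repeating pattern ABB; grouping by letter gives 2 tracks.
Subsequence A: 59, 77, 95, 113 — arithmetic with common difference +18.
Subsequence B: 1, 4, 9, 16, 25, 36, 49, 64 — perfect squares starting at 1².
Position 13 falls in subsequence A as its term 5, giving 131.
Term 14 comes from subsequence B (its 9th entry): 81.
Term 15 comes from subsequence B (its 10th entry): 100.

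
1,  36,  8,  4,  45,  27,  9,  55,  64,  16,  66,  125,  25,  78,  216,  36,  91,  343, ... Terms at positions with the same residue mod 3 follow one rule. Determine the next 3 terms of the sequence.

Taking every 3rd term gives 3 separate tracks.
Stream A: 1, 4, 9, 16, 25, 36. Perfect squares starting at 1².
Stream B: 36, 45, 55, 66, 78, 91. The triangular numbers T_8, T_9, ….
Stream C: 8, 27, 64, 125, 216, 343. Perfect cubes starting at 2³.
Term 19 comes from stream A (its 7th entry): 49.
Position 20 falls in stream B as its term 7, giving 105.
Position 21 → stream C, term 7 = 512.

49, 105, 512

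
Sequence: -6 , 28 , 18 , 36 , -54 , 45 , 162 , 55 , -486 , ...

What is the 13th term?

-4374

Taking every 2nd term gives 2 separate tracks.
Track A: -6, 18, -54, 162, -486 — a geometric progression (common ratio -3).
Track B: 28, 36, 45, 55 — triangular numbers n(n+1)/2 for n = 7, 8, ….
Position 13 → track A, term 7 = -4374.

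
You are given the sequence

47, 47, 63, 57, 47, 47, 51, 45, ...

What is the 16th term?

Positions follow the repeating pattern AABB; grouping by letter gives 2 tracks.
Subsequence A: 47, 47, 47, 47 — the constant sequence 47.
Subsequence B: 63, 57, 51, 45 — linear: a_n = 69 − 6·n.
Term 16 comes from subsequence B (its 8th entry): 21.

21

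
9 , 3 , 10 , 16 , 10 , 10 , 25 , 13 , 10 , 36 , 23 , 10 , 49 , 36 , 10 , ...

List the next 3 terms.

64, 59, 10

Read the sequence 3 terms at a time; column i is its own pattern.
Subsequence A: 9, 16, 25, 36, 49 (perfect squares starting at 3²).
Subsequence B: 3, 10, 13, 23, 36 (Fibonacci-style (each term is the sum of the two before it)).
Subsequence C: 10, 10, 10, 10, 10 (always 10).
The 16th slot belongs to subsequence A; its 6th term is 64.
Position 17 → subsequence B, term 6 = 59.
Term 18 comes from subsequence C (its 6th entry): 10.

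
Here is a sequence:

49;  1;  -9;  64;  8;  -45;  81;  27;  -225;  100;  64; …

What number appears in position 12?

-1125

Read the sequence 3 terms at a time; column i is its own pattern.
Stream A: 49, 64, 81, 100 — consecutive squares n² from n = 7.
Stream B: 1, 8, 27, 64 — perfect cubes starting at 1³.
Stream C: -9, -45, -225 — geometric with ratio 5.
Position 12 → stream C, term 4 = -1125.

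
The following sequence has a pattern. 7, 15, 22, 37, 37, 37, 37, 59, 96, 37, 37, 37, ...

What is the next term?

155

Positions follow the repeating pattern AAABBB; grouping by letter gives 2 tracks.
Track A: 7, 15, 22, 37, 59, 96 — each term equals the sum of the previous two.
Track B: 37, 37, 37, 37, 37, 37 — the constant sequence 37.
Position 13 → track A, term 7 = 155.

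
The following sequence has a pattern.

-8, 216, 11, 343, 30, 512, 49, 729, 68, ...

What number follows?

1000

Odd-indexed and even-indexed terms follow separate rules.
Track A: -8, 11, 30, 49, 68. Arithmetic with common difference +19.
Track B: 216, 343, 512, 729. Perfect cubes starting at 6³.
Term 10 comes from track B (its 5th entry): 1000.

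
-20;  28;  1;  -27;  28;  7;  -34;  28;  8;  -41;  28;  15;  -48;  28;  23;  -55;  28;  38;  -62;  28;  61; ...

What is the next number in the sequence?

-69

Read the sequence 3 terms at a time; column i is its own pattern.
Subsequence A is -20, -27, -34, -41, -48, -55, -62, which is arithmetic with common difference −7.
Subsequence B is 28, 28, 28, 28, 28, 28, 28, which is always 28.
Subsequence C is 1, 7, 8, 15, 23, 38, 61, which is each term equals the sum of the previous two.
The 22nd slot belongs to subsequence A; its 8th term is -69.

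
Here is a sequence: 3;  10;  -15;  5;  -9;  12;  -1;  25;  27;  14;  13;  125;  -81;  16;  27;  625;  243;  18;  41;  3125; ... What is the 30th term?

Split by position mod 4 into 4 tracks.
Stream A = 3, -9, 27, -81, 243: geometric, ×-3 each step.
Stream B = 10, 12, 14, 16, 18: arithmetic, step +2.
Stream C = -15, -1, 13, 27, 41: arithmetic with common difference +14.
Stream D = 5, 25, 125, 625, 3125: successive powers of 5.
Term 30 comes from stream B (its 8th entry): 24.

24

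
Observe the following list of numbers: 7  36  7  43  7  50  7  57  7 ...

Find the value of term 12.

71

Odd-indexed and even-indexed terms follow separate rules.
Subsequence A: 7, 7, 7, 7, 7 — constant 7.
Subsequence B: 36, 43, 50, 57 — arithmetic, step +7.
Term 12 comes from subsequence B (its 6th entry): 71.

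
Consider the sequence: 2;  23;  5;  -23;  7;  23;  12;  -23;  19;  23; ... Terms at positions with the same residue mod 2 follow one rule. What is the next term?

Positions 1, 3, 5, … form one subsequence and positions 2, 4, 6, … form another.
Track A: 2, 5, 7, 12, 19 — each term equals the sum of the previous two.
Track B: 23, -23, 23, -23, 23 — the oscillation 23·(−1)^(n+1).
Term 11 comes from track A (its 6th entry): 31.

31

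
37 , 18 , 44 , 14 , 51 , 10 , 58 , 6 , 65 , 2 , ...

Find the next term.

Odd-indexed and even-indexed terms follow separate rules.
Track A: 37, 44, 51, 58, 65. Arithmetic, step +7.
Track B: 18, 14, 10, 6, 2. Linear: a_n = 22 − 4·n.
Term 11 comes from track A (its 6th entry): 72.

72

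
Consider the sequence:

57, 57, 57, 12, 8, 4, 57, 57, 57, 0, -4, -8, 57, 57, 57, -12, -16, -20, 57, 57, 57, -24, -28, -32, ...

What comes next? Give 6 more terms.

57, 57, 57, -36, -40, -44

Reading positions in blocks of 6 reveals the pattern AAABBB — 2 tracks woven together.
Subsequence A = 57, 57, 57, 57, 57, 57, 57, 57, 57, 57, 57, 57: the constant sequence 57.
Subsequence B = 12, 8, 4, 0, -4, -8, -12, -16, -20, -24, -28, -32: arithmetic with common difference −4.
Position 25 → subsequence A, term 13 = 57.
The 26th slot belongs to subsequence A; its 14th term is 57.
The 27th slot belongs to subsequence A; its 15th term is 57.
Term 28 comes from subsequence B (its 13th entry): -36.
Term 29 comes from subsequence B (its 14th entry): -40.
Position 30 → subsequence B, term 15 = -44.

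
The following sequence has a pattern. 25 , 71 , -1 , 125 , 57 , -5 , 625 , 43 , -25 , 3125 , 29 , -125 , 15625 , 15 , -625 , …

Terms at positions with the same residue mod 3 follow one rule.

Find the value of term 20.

-13

Split by position mod 3 into 3 tracks.
Track A: 25, 125, 625, 3125, 15625 — powers 5^2, 5^3, 5^4, ….
Track B: 71, 57, 43, 29, 15 — linear: a_n = 85 − 14·n.
Track C: -1, -5, -25, -125, -625 — a geometric progression (common ratio 5).
Position 20 → track B, term 7 = -13.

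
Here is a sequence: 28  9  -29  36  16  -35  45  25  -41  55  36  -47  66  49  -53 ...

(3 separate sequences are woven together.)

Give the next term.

Read the sequence 3 terms at a time; column i is its own pattern.
Track A is 28, 36, 45, 55, 66, which is triangular numbers n(n+1)/2 for n = 7, 8, ….
Track B is 9, 16, 25, 36, 49, which is the squares 3², 4², 5², ….
Track C is -29, -35, -41, -47, -53, which is arithmetic, step −6.
Position 16 falls in track A as its term 6, giving 78.

78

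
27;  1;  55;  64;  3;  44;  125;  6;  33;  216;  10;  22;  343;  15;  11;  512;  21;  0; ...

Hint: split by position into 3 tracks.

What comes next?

Read the sequence 3 terms at a time; column i is its own pattern.
Track A = 27, 64, 125, 216, 343, 512: consecutive cubes n³ from n = 3.
Track B = 1, 3, 6, 10, 15, 21: triangular numbers n(n+1)/2 for n = 1, 2, ….
Track C = 55, 44, 33, 22, 11, 0: arithmetic, step −11.
Position 19 → track A, term 7 = 729.

729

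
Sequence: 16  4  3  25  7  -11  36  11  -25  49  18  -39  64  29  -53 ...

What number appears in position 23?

Split by position mod 3: positions 1, 4, 7, … form one track, and each other residue class forms its own.
Subsequence A: 16, 25, 36, 49, 64. Perfect squares starting at 4².
Subsequence B: 4, 7, 11, 18, 29. Fibonacci-style (each term is the sum of the two before it).
Subsequence C: 3, -11, -25, -39, -53. Subtracting 14 each time.
Position 23 falls in subsequence B as its term 8, giving 123.

123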